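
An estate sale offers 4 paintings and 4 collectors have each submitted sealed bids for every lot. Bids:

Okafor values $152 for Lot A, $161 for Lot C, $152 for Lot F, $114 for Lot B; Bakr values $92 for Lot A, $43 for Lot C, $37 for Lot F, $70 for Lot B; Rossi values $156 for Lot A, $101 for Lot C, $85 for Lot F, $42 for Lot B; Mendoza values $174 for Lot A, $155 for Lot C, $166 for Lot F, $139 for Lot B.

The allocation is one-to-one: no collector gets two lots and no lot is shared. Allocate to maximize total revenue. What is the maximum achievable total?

Optimal: Okafor→Lot C ($161), Bakr→Lot B ($70), Rossi→Lot A ($156), Mendoza→Lot F ($166) — total 161+70+156+166 = $553.
Column-greedy (each lot in turn goes to its best remaining collector) gives $490, worse by 63.

Maximum total: $553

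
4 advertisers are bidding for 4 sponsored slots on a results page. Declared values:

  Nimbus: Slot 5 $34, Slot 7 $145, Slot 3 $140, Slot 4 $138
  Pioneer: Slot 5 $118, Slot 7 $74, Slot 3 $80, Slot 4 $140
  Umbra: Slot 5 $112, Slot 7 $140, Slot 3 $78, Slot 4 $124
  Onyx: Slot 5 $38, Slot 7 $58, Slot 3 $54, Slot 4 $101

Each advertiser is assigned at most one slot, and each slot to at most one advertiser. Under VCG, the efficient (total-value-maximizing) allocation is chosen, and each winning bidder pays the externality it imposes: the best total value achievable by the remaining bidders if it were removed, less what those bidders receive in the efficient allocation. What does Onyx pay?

Onyx pays $22.

Efficient allocation: Nimbus→Slot 3 ($140), Pioneer→Slot 5 ($118), Umbra→Slot 7 ($140), Onyx→Slot 4 ($101); total welfare W = $499.
Onyx receives Slot 4 at value $101, so the others get W − 101 = $398.
Without Onyx: best allocation of the remaining 3 bidders over all 4 slots is Nimbus→Slot 3 ($140), Pioneer→Slot 4 ($140), Umbra→Slot 7 ($140), total $420.
VCG payment = (others' best without Onyx) − (others' welfare with Onyx) = 420 − 398 = $22.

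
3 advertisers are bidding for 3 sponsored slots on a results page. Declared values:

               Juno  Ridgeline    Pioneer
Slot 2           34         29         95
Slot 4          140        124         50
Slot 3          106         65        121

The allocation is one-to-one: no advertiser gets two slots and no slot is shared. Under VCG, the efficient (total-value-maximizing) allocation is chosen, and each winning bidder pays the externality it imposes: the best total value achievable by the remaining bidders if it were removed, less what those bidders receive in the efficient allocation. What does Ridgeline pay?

Efficient allocation: Juno→Slot 3 ($106), Ridgeline→Slot 4 ($124), Pioneer→Slot 2 ($95); total welfare W = $325.
Ridgeline receives Slot 4 at value $124, so the others get W − 124 = $201.
Without Ridgeline: best allocation of the remaining 2 bidders over all 3 slots is Juno→Slot 4 ($140), Pioneer→Slot 3 ($121), total $261.
VCG payment = (others' best without Ridgeline) − (others' welfare with Ridgeline) = 261 − 201 = $60.

Ridgeline pays $60.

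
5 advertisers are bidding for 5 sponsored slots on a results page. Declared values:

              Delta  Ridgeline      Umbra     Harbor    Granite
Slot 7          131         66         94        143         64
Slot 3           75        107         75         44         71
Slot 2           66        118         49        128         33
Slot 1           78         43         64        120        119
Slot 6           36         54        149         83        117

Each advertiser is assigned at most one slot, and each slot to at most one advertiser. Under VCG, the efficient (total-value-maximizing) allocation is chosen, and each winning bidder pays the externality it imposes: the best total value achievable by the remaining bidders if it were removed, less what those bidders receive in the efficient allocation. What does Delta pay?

Delta pays $26.

Efficient allocation: Delta→Slot 7 ($131), Ridgeline→Slot 3 ($107), Umbra→Slot 6 ($149), Harbor→Slot 2 ($128), Granite→Slot 1 ($119); total welfare W = $634.
Delta receives Slot 7 at value $131, so the others get W − 131 = $503.
Without Delta: best allocation of the remaining 4 bidders over all 5 slots is Ridgeline→Slot 2 ($118), Umbra→Slot 6 ($149), Harbor→Slot 7 ($143), Granite→Slot 1 ($119), total $529.
VCG payment = (others' best without Delta) − (others' welfare with Delta) = 529 − 503 = $26.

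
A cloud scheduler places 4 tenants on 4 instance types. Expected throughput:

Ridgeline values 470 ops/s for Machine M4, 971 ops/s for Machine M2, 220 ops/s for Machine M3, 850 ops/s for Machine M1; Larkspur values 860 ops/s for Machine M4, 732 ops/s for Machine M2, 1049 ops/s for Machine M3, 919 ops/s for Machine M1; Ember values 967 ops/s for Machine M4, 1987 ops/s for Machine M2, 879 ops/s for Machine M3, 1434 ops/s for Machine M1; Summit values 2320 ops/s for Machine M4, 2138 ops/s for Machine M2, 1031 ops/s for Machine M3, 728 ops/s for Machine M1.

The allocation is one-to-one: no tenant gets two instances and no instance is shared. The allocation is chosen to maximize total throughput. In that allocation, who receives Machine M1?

Ridgeline receives Machine M1.

Optimal: Ridgeline→Machine M1 (850 ops/s), Larkspur→Machine M3 (1049 ops/s), Ember→Machine M2 (1987 ops/s), Summit→Machine M4 (2320 ops/s) — total 850+1049+1987+2320 = 6206 ops/s.
Row-greedy (each tenant in turn takes its best remaining instance) gives 5774 ops/s, worse by 432.
Swapping Larkspur↔Ridgeline (Larkspur→Machine M1 919 ops/s, Ridgeline→Machine M3 220 ops/s) loses 760.
Every other assignment is strictly worse.
Ridgeline's own top instance is Machine M2 (971 ops/s), but forcing Ridgeline→Machine M2 and reassigning the rest optimally gives only 5774 ops/s — worse by 432.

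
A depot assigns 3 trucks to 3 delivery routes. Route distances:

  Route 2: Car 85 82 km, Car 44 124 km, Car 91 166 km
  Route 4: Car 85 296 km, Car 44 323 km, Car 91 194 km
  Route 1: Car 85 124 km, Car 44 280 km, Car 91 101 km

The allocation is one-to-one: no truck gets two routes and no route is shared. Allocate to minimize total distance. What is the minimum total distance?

Optimal: Car 85→Route 1 (124 km), Car 44→Route 2 (124 km), Car 91→Route 4 (194 km) — total 124+124+194 = 442 km.
Column-greedy (each route in turn goes to its cheapest remaining truck) gives 556 km, worse by 114.
Next-best assignment: Car 85→Route 2, Car 44→Route 4, Car 91→Route 1 = 506 km.
No other one-to-one assignment undercuts 442 km.

Min total: 442 km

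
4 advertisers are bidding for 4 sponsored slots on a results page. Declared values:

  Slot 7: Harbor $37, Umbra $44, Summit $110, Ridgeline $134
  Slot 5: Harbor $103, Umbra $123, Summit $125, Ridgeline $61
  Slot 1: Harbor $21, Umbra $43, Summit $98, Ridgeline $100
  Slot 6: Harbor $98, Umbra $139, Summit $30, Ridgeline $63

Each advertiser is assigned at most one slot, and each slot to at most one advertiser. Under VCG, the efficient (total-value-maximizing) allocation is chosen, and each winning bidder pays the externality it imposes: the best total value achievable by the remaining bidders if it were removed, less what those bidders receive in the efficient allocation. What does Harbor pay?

Harbor pays $27.

Efficient allocation: Harbor→Slot 5 ($103), Umbra→Slot 6 ($139), Summit→Slot 1 ($98), Ridgeline→Slot 7 ($134); total welfare W = $474.
Harbor receives Slot 5 at value $103, so the others get W − 103 = $371.
Without Harbor: best allocation of the remaining 3 bidders over all 4 slots is Umbra→Slot 6 ($139), Summit→Slot 5 ($125), Ridgeline→Slot 7 ($134), total $398.
VCG payment = (others' best without Harbor) − (others' welfare with Harbor) = 398 − 371 = $27.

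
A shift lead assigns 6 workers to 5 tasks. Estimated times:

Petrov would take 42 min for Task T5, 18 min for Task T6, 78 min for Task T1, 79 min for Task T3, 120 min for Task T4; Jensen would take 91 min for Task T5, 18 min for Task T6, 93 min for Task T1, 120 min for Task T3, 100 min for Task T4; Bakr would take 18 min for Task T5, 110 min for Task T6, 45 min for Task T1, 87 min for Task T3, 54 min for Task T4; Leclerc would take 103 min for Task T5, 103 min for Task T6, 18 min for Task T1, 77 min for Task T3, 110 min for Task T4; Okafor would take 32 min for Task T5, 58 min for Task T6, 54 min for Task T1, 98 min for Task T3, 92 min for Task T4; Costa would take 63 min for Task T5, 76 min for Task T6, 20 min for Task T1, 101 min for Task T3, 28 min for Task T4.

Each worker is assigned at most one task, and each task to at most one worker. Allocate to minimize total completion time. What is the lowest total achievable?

Minimum total: 161 min

This is the linear assignment problem.
Optimal: Bakr→Task T5 (18 min), Jensen→Task T6 (18 min), Leclerc→Task T1 (18 min), Petrov→Task T3 (79 min), Costa→Task T4 (28 min) — total 18+18+18+79+28 = 161 min.
Column-greedy (each task in turn goes to its cheapest remaining worker) gives 180 min, worse by 19.
Next-best assignment: Okafor→Task T5, Jensen→Task T6, Leclerc→Task T1, Petrov→Task T3, Costa→Task T4 = 175 min.
No other one-to-one assignment undercuts 161 min.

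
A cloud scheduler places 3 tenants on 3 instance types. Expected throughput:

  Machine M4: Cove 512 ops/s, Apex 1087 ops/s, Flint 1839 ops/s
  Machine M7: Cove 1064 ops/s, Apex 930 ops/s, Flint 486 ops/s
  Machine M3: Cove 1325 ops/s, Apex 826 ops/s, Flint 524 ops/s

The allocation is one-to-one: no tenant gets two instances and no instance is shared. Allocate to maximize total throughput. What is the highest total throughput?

Optimal: Cove→Machine M3 (1325 ops/s), Apex→Machine M7 (930 ops/s), Flint→Machine M4 (1839 ops/s) — total 1325+930+1839 = 4094 ops/s.
Row-greedy (each tenant in turn takes its best remaining instance) gives 2898 ops/s, worse by 1196.
Checked against all permutations: 4094 ops/s is optimal.

Maximum total: 4094 ops/s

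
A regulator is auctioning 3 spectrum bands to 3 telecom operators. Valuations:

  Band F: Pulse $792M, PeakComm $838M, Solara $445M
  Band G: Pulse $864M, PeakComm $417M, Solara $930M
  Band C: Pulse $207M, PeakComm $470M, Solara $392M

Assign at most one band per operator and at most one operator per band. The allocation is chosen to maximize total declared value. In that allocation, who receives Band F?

Pulse receives Band F.

This is a one-to-one assignment (maximum-weight bipartite matching).
Optimal: Pulse→Band F ($792M), PeakComm→Band C ($470M), Solara→Band G ($930M) — total 792+470+930 = $2192M.
Swapping Pulse↔Solara (Pulse→Band G $864M, Solara→Band F $445M) loses 413.
Pulse's own top band is Band G ($864M), but forcing Pulse→Band G and reassigning the rest optimally gives only $2094M — worse by 98.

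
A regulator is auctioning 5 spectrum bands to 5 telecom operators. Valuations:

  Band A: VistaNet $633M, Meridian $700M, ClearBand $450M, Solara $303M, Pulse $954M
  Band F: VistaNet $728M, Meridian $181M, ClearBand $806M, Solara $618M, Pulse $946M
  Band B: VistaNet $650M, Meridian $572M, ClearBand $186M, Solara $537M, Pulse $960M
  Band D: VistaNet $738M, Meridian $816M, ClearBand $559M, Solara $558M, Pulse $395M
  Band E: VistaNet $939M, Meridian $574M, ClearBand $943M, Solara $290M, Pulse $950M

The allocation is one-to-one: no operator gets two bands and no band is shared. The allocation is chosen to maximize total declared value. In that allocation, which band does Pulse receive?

Pulse receives Band A.

Optimal: VistaNet→Band E ($939M), Meridian→Band D ($816M), ClearBand→Band F ($806M), Solara→Band B ($537M), Pulse→Band A ($954M) — total 939+816+806+537+954 = $4052M.
Max-entry greedy (repeatedly take the single best remaining cell) gives $3750M, worse by 302.
No other one-to-one assignment exceeds $4052M.
Pulse's own top band is Band B ($960M), but forcing Pulse→Band B and reassigning the rest optimally gives only $3970M — worse by 82.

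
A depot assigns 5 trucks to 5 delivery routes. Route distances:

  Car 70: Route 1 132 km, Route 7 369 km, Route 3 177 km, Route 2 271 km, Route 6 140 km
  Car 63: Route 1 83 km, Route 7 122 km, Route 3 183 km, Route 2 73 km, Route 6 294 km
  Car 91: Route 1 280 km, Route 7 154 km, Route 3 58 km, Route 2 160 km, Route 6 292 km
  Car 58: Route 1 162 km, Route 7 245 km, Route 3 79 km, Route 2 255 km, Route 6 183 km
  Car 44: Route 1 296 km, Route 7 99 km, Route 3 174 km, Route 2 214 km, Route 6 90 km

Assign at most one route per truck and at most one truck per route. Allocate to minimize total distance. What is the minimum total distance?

This is the linear assignment problem.
Optimal: Car 70→Route 1 (132 km), Car 63→Route 2 (73 km), Car 91→Route 7 (154 km), Car 58→Route 3 (79 km), Car 44→Route 6 (90 km) — total 132+73+154+79+90 = 528 km.
No other one-to-one assignment undercuts 528 km.

Minimum total: 528 km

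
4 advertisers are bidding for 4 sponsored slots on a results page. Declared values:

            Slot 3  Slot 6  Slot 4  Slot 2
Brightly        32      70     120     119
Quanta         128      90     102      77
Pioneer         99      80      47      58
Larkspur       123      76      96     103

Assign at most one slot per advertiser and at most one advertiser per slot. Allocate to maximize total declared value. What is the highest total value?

Optimal: Brightly→Slot 4 ($120), Quanta→Slot 3 ($128), Pioneer→Slot 6 ($80), Larkspur→Slot 2 ($103) — total 120+128+80+103 = $431.

Maximum total: $431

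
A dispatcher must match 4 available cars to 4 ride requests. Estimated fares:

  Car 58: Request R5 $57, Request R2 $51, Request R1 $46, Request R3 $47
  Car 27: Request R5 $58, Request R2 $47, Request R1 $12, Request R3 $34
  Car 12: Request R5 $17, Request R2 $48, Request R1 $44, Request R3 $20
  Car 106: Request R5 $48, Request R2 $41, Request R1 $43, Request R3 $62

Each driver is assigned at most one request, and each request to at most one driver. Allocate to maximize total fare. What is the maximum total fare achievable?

Max total: $215

Optimal: Car 58→Request R2 ($51), Car 27→Request R5 ($58), Car 12→Request R1 ($44), Car 106→Request R3 ($62) — total 51+58+44+62 = $215.
Row-greedy (each driver in turn takes its best remaining request) gives $210, worse by 5.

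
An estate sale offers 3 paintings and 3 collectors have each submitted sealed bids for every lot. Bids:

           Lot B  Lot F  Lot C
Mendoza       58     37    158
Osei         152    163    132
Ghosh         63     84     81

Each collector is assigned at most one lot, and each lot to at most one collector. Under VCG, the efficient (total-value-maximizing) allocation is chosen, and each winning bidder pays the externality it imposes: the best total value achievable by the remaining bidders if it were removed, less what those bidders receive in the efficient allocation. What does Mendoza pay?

Mendoza pays $8.

Efficient allocation: Mendoza→Lot C ($158), Osei→Lot B ($152), Ghosh→Lot F ($84); total welfare W = $394.
Mendoza receives Lot C at value $158, so the others get W − 158 = $236.
Without Mendoza: best allocation of the remaining 2 bidders over all 3 lots is Osei→Lot F ($163), Ghosh→Lot C ($81), total $244.
VCG payment = (others' best without Mendoza) − (others' welfare with Mendoza) = 244 − 236 = $8.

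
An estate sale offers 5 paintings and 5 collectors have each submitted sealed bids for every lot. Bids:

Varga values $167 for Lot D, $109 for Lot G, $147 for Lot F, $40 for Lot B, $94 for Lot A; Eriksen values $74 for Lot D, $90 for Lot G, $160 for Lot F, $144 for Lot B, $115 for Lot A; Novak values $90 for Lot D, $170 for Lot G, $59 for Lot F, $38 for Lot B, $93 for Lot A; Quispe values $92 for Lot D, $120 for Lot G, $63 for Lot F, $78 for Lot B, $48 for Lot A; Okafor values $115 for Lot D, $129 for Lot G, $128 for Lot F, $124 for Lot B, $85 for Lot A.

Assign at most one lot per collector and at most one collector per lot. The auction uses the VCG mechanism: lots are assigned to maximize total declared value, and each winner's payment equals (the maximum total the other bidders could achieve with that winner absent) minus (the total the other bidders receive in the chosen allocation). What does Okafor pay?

Efficient allocation: Varga→Lot D ($167), Eriksen→Lot F ($160), Novak→Lot G ($170), Quispe→Lot A ($48), Okafor→Lot B ($124); total welfare W = $669.
Okafor receives Lot B at value $124, so the others get W − 124 = $545.
Without Okafor: best allocation of the remaining 4 bidders over all 5 lots is Varga→Lot D ($167), Eriksen→Lot F ($160), Novak→Lot G ($170), Quispe→Lot B ($78), total $575.
VCG payment = (others' best without Okafor) − (others' welfare with Okafor) = 575 − 545 = $30.

Okafor pays $30.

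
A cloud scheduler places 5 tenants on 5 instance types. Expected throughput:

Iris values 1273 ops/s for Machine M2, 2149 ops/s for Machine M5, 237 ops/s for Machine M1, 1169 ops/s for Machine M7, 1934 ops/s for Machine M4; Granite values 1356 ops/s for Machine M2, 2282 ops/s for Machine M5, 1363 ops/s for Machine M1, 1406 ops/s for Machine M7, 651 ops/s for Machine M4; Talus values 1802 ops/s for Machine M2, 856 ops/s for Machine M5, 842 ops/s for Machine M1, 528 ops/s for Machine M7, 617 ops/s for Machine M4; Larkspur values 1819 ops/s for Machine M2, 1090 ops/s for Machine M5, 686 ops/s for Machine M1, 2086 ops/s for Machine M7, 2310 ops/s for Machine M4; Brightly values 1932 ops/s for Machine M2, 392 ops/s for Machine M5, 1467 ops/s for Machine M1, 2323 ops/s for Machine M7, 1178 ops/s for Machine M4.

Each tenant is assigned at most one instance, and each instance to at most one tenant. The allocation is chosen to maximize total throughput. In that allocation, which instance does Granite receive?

Granite receives Machine M1.

Optimal: Iris→Machine M5 (2149 ops/s), Granite→Machine M1 (1363 ops/s), Talus→Machine M2 (1802 ops/s), Larkspur→Machine M4 (2310 ops/s), Brightly→Machine M7 (2323 ops/s) — total 2149+1363+1802+2310+2323 = 9947 ops/s.
Max-entry greedy (repeatedly take the single best remaining cell) gives 8954 ops/s, worse by 993.
Next-best assignment: Iris→Machine M4, Granite→Machine M5, Talus→Machine M2, Larkspur→Machine M7, Brightly→Machine M1 = 9571 ops/s.
Granite's own top instance is Machine M5 (2282 ops/s), but forcing Granite→Machine M5 and reassigning the rest optimally gives only 9571 ops/s — worse by 376.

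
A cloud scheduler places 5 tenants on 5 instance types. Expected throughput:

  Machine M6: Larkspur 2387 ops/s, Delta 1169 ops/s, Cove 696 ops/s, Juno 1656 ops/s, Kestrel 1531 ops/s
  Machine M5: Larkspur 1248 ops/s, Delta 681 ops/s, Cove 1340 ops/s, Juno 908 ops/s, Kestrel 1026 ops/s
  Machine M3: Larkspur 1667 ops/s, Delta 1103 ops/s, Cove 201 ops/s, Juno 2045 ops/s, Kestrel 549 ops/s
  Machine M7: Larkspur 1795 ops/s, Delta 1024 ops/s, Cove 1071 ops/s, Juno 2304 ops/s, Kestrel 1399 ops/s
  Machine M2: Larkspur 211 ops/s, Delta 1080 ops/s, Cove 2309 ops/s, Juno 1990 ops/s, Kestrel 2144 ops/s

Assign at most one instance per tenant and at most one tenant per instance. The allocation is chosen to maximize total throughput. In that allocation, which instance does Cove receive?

Treat this as an assignment problem: match each tenant to one instance.
Optimal: Larkspur→Machine M6 (2387 ops/s), Delta→Machine M3 (1103 ops/s), Cove→Machine M5 (1340 ops/s), Juno→Machine M7 (2304 ops/s), Kestrel→Machine M2 (2144 ops/s) — total 2387+1103+1340+2304+2144 = 9278 ops/s.
Column-greedy (each instance in turn goes to its best remaining tenant) gives 8251 ops/s, worse by 1027.
Checked against all permutations: 9278 ops/s is optimal.
Cove's own top instance is Machine M2 (2309 ops/s), but forcing Cove→Machine M2 and reassigning the rest optimally gives only 9129 ops/s — worse by 149.

Cove receives Machine M5.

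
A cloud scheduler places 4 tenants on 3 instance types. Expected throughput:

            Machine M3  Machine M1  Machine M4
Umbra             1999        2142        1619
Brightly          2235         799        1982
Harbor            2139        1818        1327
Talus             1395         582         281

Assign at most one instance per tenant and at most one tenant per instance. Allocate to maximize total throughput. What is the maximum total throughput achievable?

Maximum total: 6263 ops/s

Optimal: Harbor→Machine M3 (2139 ops/s), Umbra→Machine M1 (2142 ops/s), Brightly→Machine M4 (1982 ops/s) — total 2139+2142+1982 = 6263 ops/s.
Max-entry greedy (repeatedly take the single best remaining cell) gives 5704 ops/s, worse by 559.
Checked against all permutations: 6263 ops/s is optimal.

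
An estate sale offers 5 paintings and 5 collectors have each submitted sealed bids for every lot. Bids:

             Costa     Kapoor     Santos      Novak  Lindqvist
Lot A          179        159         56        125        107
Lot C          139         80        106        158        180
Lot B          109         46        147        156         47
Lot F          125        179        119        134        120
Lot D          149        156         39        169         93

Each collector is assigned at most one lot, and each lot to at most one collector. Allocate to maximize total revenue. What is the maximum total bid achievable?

Max total: $854

Optimal: Costa→Lot A ($179), Kapoor→Lot F ($179), Santos→Lot B ($147), Novak→Lot D ($169), Lindqvist→Lot C ($180) — total 179+179+147+169+180 = $854.
Column-greedy (each lot in turn goes to its best remaining collector) gives $733, worse by 121.
No other one-to-one assignment exceeds $854.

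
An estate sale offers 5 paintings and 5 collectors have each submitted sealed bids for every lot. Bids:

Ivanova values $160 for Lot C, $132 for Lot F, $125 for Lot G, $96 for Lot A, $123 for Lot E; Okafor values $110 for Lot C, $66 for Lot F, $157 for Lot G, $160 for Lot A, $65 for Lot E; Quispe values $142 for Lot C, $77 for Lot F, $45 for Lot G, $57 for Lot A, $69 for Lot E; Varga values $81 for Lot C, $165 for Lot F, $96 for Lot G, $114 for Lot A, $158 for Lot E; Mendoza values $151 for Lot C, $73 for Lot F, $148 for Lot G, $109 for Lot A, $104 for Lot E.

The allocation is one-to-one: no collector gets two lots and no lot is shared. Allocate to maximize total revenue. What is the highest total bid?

This is the linear assignment problem.
Optimal: Ivanova→Lot F ($132), Okafor→Lot A ($160), Quispe→Lot C ($142), Varga→Lot E ($158), Mendoza→Lot G ($148) — total 132+160+142+158+148 = $740.
Row-greedy (each collector in turn takes its best remaining lot) gives $703, worse by 37.
Every other assignment is strictly worse.

Max total: $740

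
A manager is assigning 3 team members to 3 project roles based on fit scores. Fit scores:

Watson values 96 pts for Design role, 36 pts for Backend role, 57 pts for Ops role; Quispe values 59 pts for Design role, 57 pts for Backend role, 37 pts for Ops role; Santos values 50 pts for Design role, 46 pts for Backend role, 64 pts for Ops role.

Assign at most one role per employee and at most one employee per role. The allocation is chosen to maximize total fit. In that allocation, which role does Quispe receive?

This is the linear assignment problem.
Optimal: Watson→Design role (96 pts), Quispe→Backend role (57 pts), Santos→Ops role (64 pts) — total 96+57+64 = 217 pts.
Next-best assignment: Watson→Design role, Quispe→Ops role, Santos→Backend role = 179 pts.
Every other assignment is strictly worse.
Quispe's own top role is Design role (59 pts), but forcing Quispe→Design role and reassigning the rest optimally gives only 162 pts — worse by 55.

Quispe receives Backend role.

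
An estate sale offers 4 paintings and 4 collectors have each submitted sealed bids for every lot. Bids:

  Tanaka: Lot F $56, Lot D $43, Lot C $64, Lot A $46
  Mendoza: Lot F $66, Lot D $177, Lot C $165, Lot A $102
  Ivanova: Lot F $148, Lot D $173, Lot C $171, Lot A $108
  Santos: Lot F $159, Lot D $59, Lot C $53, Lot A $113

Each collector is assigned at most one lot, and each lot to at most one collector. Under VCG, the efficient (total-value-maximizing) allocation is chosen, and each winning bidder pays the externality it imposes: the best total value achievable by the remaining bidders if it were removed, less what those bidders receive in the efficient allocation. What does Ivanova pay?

Ivanova pays $18.

Efficient allocation: Tanaka→Lot A ($46), Mendoza→Lot D ($177), Ivanova→Lot C ($171), Santos→Lot F ($159); total welfare W = $553.
Ivanova receives Lot C at value $171, so the others get W − 171 = $382.
Without Ivanova: best allocation of the remaining 3 bidders over all 4 lots is Tanaka→Lot C ($64), Mendoza→Lot D ($177), Santos→Lot F ($159), total $400.
VCG payment = (others' best without Ivanova) − (others' welfare with Ivanova) = 400 − 382 = $18.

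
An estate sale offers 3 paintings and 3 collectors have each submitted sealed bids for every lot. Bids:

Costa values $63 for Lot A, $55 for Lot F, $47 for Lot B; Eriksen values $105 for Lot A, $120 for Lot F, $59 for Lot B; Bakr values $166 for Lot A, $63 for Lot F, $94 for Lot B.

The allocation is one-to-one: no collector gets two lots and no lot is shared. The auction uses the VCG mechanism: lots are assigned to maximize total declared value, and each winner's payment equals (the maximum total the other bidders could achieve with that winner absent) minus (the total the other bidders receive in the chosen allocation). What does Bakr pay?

Efficient allocation: Costa→Lot B ($47), Eriksen→Lot F ($120), Bakr→Lot A ($166); total welfare W = $333.
Bakr receives Lot A at value $166, so the others get W − 166 = $167.
Without Bakr: best allocation of the remaining 2 bidders over all 3 lots is Costa→Lot A ($63), Eriksen→Lot F ($120), total $183.
VCG payment = (others' best without Bakr) − (others' welfare with Bakr) = 183 − 167 = $16.

Bakr pays $16.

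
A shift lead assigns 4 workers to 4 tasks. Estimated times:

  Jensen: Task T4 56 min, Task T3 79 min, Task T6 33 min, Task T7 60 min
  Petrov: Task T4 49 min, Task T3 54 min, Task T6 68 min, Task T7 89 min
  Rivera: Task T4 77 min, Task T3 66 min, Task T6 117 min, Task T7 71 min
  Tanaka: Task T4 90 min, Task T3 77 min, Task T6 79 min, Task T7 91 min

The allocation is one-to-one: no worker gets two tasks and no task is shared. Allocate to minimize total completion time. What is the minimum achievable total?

Optimal: Jensen→Task T6 (33 min), Petrov→Task T4 (49 min), Rivera→Task T7 (71 min), Tanaka→Task T3 (77 min) — total 33+49+71+77 = 230 min.
Row-greedy (each worker in turn takes its cheapest remaining task) gives 239 min, worse by 9.
No other one-to-one assignment undercuts 230 min.

Minimum total: 230 min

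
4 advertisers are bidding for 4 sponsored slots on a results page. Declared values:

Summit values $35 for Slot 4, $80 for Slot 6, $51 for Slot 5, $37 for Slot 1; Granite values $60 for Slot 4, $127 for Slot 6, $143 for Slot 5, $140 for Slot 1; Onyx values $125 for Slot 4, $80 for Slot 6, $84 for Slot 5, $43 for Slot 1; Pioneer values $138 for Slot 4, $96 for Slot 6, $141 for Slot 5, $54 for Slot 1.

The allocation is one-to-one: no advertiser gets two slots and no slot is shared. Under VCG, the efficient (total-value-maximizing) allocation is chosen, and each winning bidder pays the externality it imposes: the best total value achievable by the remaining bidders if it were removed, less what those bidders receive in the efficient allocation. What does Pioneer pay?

Efficient allocation: Summit→Slot 6 ($80), Granite→Slot 1 ($140), Onyx→Slot 4 ($125), Pioneer→Slot 5 ($141); total welfare W = $486.
Pioneer receives Slot 5 at value $141, so the others get W − 141 = $345.
Without Pioneer: best allocation of the remaining 3 bidders over all 4 slots is Summit→Slot 6 ($80), Granite→Slot 5 ($143), Onyx→Slot 4 ($125), total $348.
VCG payment = (others' best without Pioneer) − (others' welfare with Pioneer) = 348 − 345 = $3.

Pioneer pays $3.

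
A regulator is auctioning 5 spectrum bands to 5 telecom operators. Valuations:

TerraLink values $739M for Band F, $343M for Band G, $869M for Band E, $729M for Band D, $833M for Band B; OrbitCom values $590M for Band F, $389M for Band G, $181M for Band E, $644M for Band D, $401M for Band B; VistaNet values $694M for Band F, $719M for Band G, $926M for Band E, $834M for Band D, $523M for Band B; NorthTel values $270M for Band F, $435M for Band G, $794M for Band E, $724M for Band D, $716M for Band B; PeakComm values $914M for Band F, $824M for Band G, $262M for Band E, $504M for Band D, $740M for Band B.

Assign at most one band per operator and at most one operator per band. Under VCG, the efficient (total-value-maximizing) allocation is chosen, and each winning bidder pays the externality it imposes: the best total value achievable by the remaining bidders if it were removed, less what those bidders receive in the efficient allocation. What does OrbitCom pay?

OrbitCom pays $137M.

Efficient allocation: TerraLink→Band B ($833M), OrbitCom→Band D ($644M), VistaNet→Band G ($719M), NorthTel→Band E ($794M), PeakComm→Band F ($914M); total welfare W = $3904M.
OrbitCom receives Band D at value $644M, so the others get W − 644 = $3260M.
Without OrbitCom: best allocation of the remaining 4 bidders over all 5 bands is TerraLink→Band B ($833M), VistaNet→Band E ($926M), NorthTel→Band D ($724M), PeakComm→Band F ($914M), total $3397M.
VCG payment = (others' best without OrbitCom) − (others' welfare with OrbitCom) = 3397 − 3260 = $137M.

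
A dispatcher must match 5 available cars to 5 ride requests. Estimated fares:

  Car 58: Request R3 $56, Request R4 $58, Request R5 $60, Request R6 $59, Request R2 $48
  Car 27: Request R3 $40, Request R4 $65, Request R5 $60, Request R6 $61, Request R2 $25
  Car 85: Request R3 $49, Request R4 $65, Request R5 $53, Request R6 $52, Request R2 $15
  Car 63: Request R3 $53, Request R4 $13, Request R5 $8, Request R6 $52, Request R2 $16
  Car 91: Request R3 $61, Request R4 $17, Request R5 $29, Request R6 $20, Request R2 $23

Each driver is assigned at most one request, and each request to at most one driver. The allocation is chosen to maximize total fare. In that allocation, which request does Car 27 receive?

Car 27 receives Request R5.

Optimal: Car 58→Request R2 ($48), Car 27→Request R5 ($60), Car 85→Request R4 ($65), Car 63→Request R6 ($52), Car 91→Request R3 ($61) — total 48+60+65+52+61 = $286.
Max-entry greedy (repeatedly take the single best remaining cell) gives $254, worse by 32.
Swapping Car 63↔Car 91 (Car 63→Request R3 $53, Car 91→Request R6 $20) loses 40.
No other one-to-one assignment exceeds $286.
Car 27's own top request is Request R4 ($65), but forcing Car 27→Request R4 and reassigning the rest optimally gives only $279 — worse by 7.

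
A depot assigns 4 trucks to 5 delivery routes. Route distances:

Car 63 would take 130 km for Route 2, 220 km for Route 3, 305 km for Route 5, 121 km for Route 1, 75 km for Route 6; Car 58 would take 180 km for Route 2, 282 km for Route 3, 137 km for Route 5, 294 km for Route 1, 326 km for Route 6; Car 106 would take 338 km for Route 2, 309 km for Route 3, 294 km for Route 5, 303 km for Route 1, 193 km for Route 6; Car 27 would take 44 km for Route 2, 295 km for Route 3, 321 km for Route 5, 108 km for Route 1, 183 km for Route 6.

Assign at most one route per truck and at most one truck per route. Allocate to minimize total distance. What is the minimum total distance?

Min total: 495 km

Optimal: Car 63→Route 1 (121 km), Car 58→Route 5 (137 km), Car 106→Route 6 (193 km), Car 27→Route 2 (44 km) — total 121+137+193+44 = 495 km.
Row-greedy (each truck in turn takes its cheapest remaining route) gives 559 km, worse by 64.
Next-best assignment: Car 63→Route 6, Car 58→Route 5, Car 106→Route 1, Car 27→Route 2 = 559 km.
No other one-to-one assignment undercuts 495 km.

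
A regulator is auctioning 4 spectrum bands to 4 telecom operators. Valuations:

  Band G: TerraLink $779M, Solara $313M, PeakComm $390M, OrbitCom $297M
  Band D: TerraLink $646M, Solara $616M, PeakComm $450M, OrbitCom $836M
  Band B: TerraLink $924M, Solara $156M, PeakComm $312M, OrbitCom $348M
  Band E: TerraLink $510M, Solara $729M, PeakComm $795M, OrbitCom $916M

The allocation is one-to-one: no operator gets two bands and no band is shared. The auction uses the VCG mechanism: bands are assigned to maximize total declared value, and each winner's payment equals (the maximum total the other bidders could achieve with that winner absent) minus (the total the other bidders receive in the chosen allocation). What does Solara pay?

Solara pays $405M.

Efficient allocation: TerraLink→Band B ($924M), Solara→Band E ($729M), PeakComm→Band G ($390M), OrbitCom→Band D ($836M); total welfare W = $2879M.
Solara receives Band E at value $729M, so the others get W − 729 = $2150M.
Without Solara: best allocation of the remaining 3 bidders over all 4 bands is TerraLink→Band B ($924M), PeakComm→Band E ($795M), OrbitCom→Band D ($836M), total $2555M.
VCG payment = (others' best without Solara) − (others' welfare with Solara) = 2555 − 2150 = $405M.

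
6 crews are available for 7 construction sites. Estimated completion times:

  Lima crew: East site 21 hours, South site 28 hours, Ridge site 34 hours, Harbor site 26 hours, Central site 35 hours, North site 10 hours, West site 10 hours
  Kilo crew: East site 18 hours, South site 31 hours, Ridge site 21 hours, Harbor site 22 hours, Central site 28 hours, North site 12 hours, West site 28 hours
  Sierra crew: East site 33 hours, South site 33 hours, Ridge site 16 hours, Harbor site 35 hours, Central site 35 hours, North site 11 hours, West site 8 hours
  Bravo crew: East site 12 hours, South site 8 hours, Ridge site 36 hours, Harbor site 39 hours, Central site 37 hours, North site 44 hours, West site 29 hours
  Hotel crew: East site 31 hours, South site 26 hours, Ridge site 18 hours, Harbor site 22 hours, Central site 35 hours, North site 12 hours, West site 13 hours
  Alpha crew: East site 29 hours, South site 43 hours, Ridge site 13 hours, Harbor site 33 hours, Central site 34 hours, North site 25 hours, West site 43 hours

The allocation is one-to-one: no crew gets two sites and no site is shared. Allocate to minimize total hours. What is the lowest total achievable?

Optimal: Lima crew→North site (10 hours), Kilo crew→East site (18 hours), Sierra crew→West site (8 hours), Bravo crew→South site (8 hours), Hotel crew→Harbor site (22 hours), Alpha crew→Ridge site (13 hours) — total 10+18+8+8+22+13 = 79 hours.
Column-greedy (each site in turn goes to its cheapest remaining crew) gives 119 hours, worse by 40.
Next-best assignment: Lima crew→West site, Kilo crew→East site, Sierra crew→North site, Bravo crew→South site, Hotel crew→Harbor site, Alpha crew→Ridge site = 82 hours.
Checked against all permutations: 79 hours is optimal.

Min total: 79 hours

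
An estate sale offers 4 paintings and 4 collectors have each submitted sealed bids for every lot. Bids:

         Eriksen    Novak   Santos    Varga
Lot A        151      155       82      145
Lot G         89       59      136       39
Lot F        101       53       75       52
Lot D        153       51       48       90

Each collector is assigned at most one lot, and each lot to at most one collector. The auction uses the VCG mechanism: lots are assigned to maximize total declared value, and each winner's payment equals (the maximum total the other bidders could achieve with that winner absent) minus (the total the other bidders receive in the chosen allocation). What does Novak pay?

Novak pays $93.

Efficient allocation: Eriksen→Lot D ($153), Novak→Lot A ($155), Santos→Lot G ($136), Varga→Lot F ($52); total welfare W = $496.
Novak receives Lot A at value $155, so the others get W − 155 = $341.
Without Novak: best allocation of the remaining 3 bidders over all 4 lots is Eriksen→Lot D ($153), Santos→Lot G ($136), Varga→Lot A ($145), total $434.
VCG payment = (others' best without Novak) − (others' welfare with Novak) = 434 − 341 = $93.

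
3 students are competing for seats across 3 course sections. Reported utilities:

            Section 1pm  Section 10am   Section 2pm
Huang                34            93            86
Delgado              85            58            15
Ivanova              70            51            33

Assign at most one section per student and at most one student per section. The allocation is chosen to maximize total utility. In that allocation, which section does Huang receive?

Optimal: Huang→Section 2pm (86 points), Delgado→Section 1pm (85 points), Ivanova→Section 10am (51 points) — total 86+85+51 = 222 points.
Checked against all permutations: 222 points is optimal.
Huang's own top section is Section 10am (93 points), but forcing Huang→Section 10am and reassigning the rest optimally gives only 211 points — worse by 11.

Huang receives Section 2pm.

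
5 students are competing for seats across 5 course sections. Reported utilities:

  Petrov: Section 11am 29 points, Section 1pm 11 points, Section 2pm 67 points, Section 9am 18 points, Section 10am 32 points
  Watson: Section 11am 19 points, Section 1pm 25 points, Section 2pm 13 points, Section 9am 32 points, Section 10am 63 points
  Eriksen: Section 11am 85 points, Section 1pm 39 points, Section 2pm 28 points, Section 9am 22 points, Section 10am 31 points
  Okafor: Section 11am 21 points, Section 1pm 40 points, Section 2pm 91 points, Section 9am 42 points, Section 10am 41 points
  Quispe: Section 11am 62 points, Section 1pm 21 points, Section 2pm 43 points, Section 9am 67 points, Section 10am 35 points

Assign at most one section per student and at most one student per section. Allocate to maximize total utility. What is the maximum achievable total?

Treat this as an assignment problem: match each student to one section.
Optimal: Petrov→Section 2pm (67 points), Watson→Section 10am (63 points), Eriksen→Section 11am (85 points), Okafor→Section 1pm (40 points), Quispe→Section 9am (67 points) — total 67+63+85+40+67 = 322 points.
Row-greedy (each student in turn takes its best remaining section) gives 278 points, worse by 44.

Maximum total: 322 points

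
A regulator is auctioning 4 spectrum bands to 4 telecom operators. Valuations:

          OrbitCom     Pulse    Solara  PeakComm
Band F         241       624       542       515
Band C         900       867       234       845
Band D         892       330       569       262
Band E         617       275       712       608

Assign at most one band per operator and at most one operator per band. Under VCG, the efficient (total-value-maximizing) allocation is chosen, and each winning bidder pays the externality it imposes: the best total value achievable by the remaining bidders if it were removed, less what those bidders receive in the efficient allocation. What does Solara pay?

Solara pays $6M.

Efficient allocation: OrbitCom→Band D ($892M), Pulse→Band F ($624M), Solara→Band E ($712M), PeakComm→Band C ($845M); total welfare W = $3073M.
Solara receives Band E at value $712M, so the others get W − 712 = $2361M.
Without Solara: best allocation of the remaining 3 bidders over all 4 bands is OrbitCom→Band D ($892M), Pulse→Band C ($867M), PeakComm→Band E ($608M), total $2367M.
VCG payment = (others' best without Solara) − (others' welfare with Solara) = 2367 − 2361 = $6M.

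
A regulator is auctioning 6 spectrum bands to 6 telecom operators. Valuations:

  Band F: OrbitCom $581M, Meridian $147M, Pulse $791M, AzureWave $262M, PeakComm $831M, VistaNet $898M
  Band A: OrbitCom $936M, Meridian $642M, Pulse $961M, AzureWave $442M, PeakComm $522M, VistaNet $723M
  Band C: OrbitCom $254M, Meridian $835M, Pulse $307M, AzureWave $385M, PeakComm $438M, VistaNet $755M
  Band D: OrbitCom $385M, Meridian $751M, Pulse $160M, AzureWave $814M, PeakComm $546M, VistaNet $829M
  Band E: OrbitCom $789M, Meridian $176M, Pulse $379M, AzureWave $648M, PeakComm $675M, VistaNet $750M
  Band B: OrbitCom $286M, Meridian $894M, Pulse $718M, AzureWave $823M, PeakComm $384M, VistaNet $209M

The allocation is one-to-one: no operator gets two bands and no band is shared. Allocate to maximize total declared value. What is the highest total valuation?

Treat this as an assignment problem: match each operator to one band.
Optimal: OrbitCom→Band E ($789M), Meridian→Band C ($835M), Pulse→Band A ($961M), AzureWave→Band B ($823M), PeakComm→Band F ($831M), VistaNet→Band D ($829M) — total 789+835+961+823+831+829 = $5068M.
Max-entry greedy (repeatedly take the single best remaining cell) gives $4794M, worse by 274.
Next-best assignment: OrbitCom→Band E, Meridian→Band B, Pulse→Band A, AzureWave→Band D, PeakComm→Band F, VistaNet→Band C = $5044M.
Checked against all permutations: $5068M is optimal.

Max total: $5068M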